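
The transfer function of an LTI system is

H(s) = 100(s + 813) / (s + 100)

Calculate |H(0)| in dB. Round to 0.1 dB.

H(0) = 100·813 / (100) = 813
20 log₁₀(813) ≈ 58.20 dB

58.2 dB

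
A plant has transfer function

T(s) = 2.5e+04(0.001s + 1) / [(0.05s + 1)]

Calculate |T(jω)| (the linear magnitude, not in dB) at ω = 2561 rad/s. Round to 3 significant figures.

537

At ω = 2561 rad/s:
zero (1 + j2561·0.001) = 1 + j2.561 → |·| ≈ 2.7493, ∠ ≈ 68.67°
pole (1 + j2561·0.05) = 1 + j128.05 → |·| ≈ 128.05, ∠ ≈ 89.55°
|T| = 2.5e+04 · 2.7493 / (128.05) ≈ 536.76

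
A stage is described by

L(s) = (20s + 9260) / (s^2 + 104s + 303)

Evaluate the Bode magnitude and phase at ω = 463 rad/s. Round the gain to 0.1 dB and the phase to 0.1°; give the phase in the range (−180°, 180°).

Substitute s = j463:
Numerator: 20(j463) + 9260 = 9260 + j9260
Denominator: (j463)^2 + 104(j463) + 303 = -214066 + j48152
|N| = √(9260² + 9260²) ≈ 13096, ∠N ≈ 45.00°
|D| = √(214066² + 48152²) ≈ 2.1941e+05, ∠D ≈ 167.32°
|L| = 13096 / 2.1941e+05 ≈ 0.059687
Gain = 20 log₁₀(0.059687) ≈ -24.48 dB
∠L = 45.00° − 167.32° = -122.32°

-24.5 dB, -122.3°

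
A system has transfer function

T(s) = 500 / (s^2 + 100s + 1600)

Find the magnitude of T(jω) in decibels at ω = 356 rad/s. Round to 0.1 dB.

Substitute s = j356:
Numerator: 500 = 500 + j0
Denominator: (j356)^2 + 100(j356) + 1600 = -125136 + j35600
|N| = √(500² + 0²) ≈ 500, ∠N ≈ 0.00°
|D| = √(125136² + 35600²) ≈ 1.301e+05, ∠D ≈ 164.12°
|T| = 500 / 1.301e+05 ≈ 0.0038432
Gain = 20 log₁₀(0.0038432) ≈ -48.31 dB

-48.3 dB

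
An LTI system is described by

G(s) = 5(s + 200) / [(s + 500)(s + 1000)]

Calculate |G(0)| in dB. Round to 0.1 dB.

G(0) = 5·200 / (500·1000) = 0.002
20 log₁₀(0.002) ≈ -53.98 dB

-54.0 dB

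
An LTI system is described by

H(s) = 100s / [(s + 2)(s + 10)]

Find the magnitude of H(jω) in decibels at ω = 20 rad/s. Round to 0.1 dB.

At s = jω = j20:
zero at origin: s = j20 → |·| = 20, ∠ = 90.00°
pole (s+2): 2 + j20 → |·| = √(2²+20²) = √404 ≈ 20.1, ∠ = arctan(20/2) ≈ 84.29°
pole (s+10): 10 + j20 → |·| = √(10²+20²) = √500 ≈ 22.361, ∠ = arctan(20/10) ≈ 63.43°
|H| = 100 · 20 / 449.46 ≈ 4.4498
Gain = 20 log₁₀(4.4498) ≈ 12.97 dB

13.0 dB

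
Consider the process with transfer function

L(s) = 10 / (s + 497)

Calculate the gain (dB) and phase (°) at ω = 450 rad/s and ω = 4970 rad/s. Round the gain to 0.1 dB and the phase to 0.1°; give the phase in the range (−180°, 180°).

Substitute s = j450:
Numerator: 10 = 10 + j0
Denominator: (j450) + 497 = 497 + j450
|N| = √(10² + 0²) ≈ 10, ∠N ≈ 0.00°
|D| = √(497² + 450²) ≈ 670.45, ∠D ≈ 42.16°
|L| = 10 / 670.45 ≈ 0.014915
Gain = 20 log₁₀(0.014915) ≈ -36.53 dB
∠L = 0.00° − 42.16° = -42.16°

Substitute s = j4970:
Numerator: 10 = 10 + j0
Denominator: (j4970) + 497 = 497 + j4970
|N| = √(10² + 0²) ≈ 10, ∠N ≈ 0.00°
|D| = √(497² + 4970²) ≈ 4994.8, ∠D ≈ 84.29°
|L| = 10 / 4994.8 ≈ 0.0020021
Gain = 20 log₁₀(0.0020021) ≈ -53.97 dB
∠L = 0.00° − 84.29° = -84.29°

ω = 450: -36.5 dB, -42.2°; ω = 4970: -54.0 dB, -84.3°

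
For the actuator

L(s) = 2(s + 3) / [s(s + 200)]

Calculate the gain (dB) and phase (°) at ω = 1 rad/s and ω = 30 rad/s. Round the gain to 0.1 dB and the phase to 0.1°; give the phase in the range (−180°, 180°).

ω = 1: -30.0 dB, -71.9°; ω = 30: -40.1 dB, -14.2°

At s = jω = j1:
zero (s+3): 3 + j1 → |·| = √(3²+1²) = √10 ≈ 3.1623, ∠ = arctan(1/3) ≈ 18.43°
pole (s+200): 200 + j1 → |·| = √(200²+1²) = √40001 ≈ 200, ∠ = arctan(1/200) ≈ 0.29°
pole at origin: |s| = 1, ∠ = 90.00° (in denominator)
|L| = 2 · 3.1623 / 200 ≈ 0.031623
Gain = 20 log₁₀(0.031623) ≈ -30.00 dB
∠L = 18.43° − 90.29° = -71.86°

At s = jω = j30:
zero (s+3): 3 + j30 → |·| = √(3²+30²) = √909 ≈ 30.15, ∠ = arctan(30/3) ≈ 84.29°
pole (s+200): 200 + j30 → |·| = √(200²+30²) = √40900 ≈ 202.24, ∠ = arctan(30/200) ≈ 8.53°
pole at origin: |s| = 30, ∠ = 90.00° (in denominator)
|L| = 2 · 30.15 / 6067.2 ≈ 0.0099387
Gain = 20 log₁₀(0.0099387) ≈ -40.05 dB
∠L = 84.29° − 98.53° = -14.24°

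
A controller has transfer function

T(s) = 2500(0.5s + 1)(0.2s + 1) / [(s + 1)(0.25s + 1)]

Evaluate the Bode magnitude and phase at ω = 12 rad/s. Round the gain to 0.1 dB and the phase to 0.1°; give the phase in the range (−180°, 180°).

At ω = 12 rad/s:
zero (1 + j12·0.5) = 1 + j6 → |·| ≈ 6.0828, ∠ ≈ 80.54°
zero (1 + j12·0.2) = 1 + j2.4 → |·| ≈ 2.6, ∠ ≈ 67.38°
pole (1 + j12·1) = 1 + j12 → |·| ≈ 12.042, ∠ ≈ 85.24°
pole (1 + j12·0.25) = 1 + j3 → |·| ≈ 3.1623, ∠ ≈ 71.57°
|T| = 2500 · 6.0828 · 2.6 / (12.042 · 3.1623) ≈ 1038.3
Gain = 20 log₁₀(1038.3) ≈ 60.33 dB
∠T = (80.54° + 67.38°) − (85.24° + 71.57°) = -8.89°

60.3 dB, -8.9°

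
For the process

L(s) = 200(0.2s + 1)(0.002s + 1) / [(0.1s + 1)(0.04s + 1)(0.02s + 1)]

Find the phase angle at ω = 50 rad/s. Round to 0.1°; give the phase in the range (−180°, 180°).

At ω = 50 rad/s:
zero (1 + j50·0.2) = 1 + j10 → |·| ≈ 10.05, ∠ ≈ 84.29°
zero (1 + j50·0.002) = 1 + j0.1 → |·| ≈ 1.005, ∠ ≈ 5.71°
pole (1 + j50·0.1) = 1 + j5 → |·| ≈ 5.099, ∠ ≈ 78.69°
pole (1 + j50·0.04) = 1 + j2 → |·| ≈ 2.2361, ∠ ≈ 63.43°
pole (1 + j50·0.02) = 1 + j1 → |·| ≈ 1.4142, ∠ ≈ 45.00°
∠L = (84.29° + 5.71°) − (78.69° + 63.43° + 45.00°) = -97.12°

-97.1°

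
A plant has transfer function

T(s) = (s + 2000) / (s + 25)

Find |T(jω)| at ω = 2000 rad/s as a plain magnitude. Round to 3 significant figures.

Substitute s = j2000:
Numerator: (j2000) + 2000 = 2000 + j2000
Denominator: (j2000) + 25 = 25 + j2000
|N| = √(2000² + 2000²) ≈ 2828.4, ∠N ≈ 45.00°
|D| = √(25² + 2000²) ≈ 2000.2, ∠D ≈ 89.28°
|T| = 2828.4 / 2000.2 ≈ 1.4141

1.41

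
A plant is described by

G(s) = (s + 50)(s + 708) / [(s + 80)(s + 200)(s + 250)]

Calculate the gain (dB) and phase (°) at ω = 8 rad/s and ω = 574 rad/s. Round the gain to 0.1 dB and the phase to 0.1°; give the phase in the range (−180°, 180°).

At s = jω = j8:
zero (s+50): 50 + j8 → |·| = √(50²+8²) = √2564 ≈ 50.636, ∠ = arctan(8/50) ≈ 9.09°
zero (s+708): 708 + j8 → |·| = √(708²+8²) = √501328 ≈ 708.05, ∠ = arctan(8/708) ≈ 0.65°
pole (s+80): 80 + j8 → |·| = √(80²+8²) = √6464 ≈ 80.399, ∠ = arctan(8/80) ≈ 5.71°
pole (s+200): 200 + j8 → |·| = √(200²+8²) = √40064 ≈ 200.16, ∠ = arctan(8/200) ≈ 2.29°
pole (s+250): 250 + j8 → |·| = √(250²+8²) = √62564 ≈ 250.13, ∠ = arctan(8/250) ≈ 1.83°
|G| = 1 · 35853 / 4.0253e+06 ≈ 0.0089069
Gain = 20 log₁₀(0.0089069) ≈ -41.01 dB
∠G = 9.74° − 9.83° = -0.09°

At s = jω = j574:
zero (s+50): 50 + j574 → |·| = √(50²+574²) = √331976 ≈ 576.17, ∠ = arctan(574/50) ≈ 85.02°
zero (s+708): 708 + j574 → |·| = √(708²+574²) = √830740 ≈ 911.45, ∠ = arctan(574/708) ≈ 39.03°
pole (s+80): 80 + j574 → |·| = √(80²+574²) = √335876 ≈ 579.55, ∠ = arctan(574/80) ≈ 82.07°
pole (s+200): 200 + j574 → |·| = √(200²+574²) = √369476 ≈ 607.85, ∠ = arctan(574/200) ≈ 70.79°
pole (s+250): 250 + j574 → |·| = √(250²+574²) = √391976 ≈ 626.08, ∠ = arctan(574/250) ≈ 66.46°
|G| = 1 · 5.2515e+05 / 2.2056e+08 ≈ 0.002381
Gain = 20 log₁₀(0.002381) ≈ -52.46 dB
∠G = 124.05° − 219.32° = -95.27°

ω = 8: -41.0 dB, -0.1°; ω = 574: -52.5 dB, -95.3°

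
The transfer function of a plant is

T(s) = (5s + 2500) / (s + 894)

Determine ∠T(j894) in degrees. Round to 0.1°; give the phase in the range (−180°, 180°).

15.8°

Substitute s = j894:
Numerator: 5(j894) + 2500 = 2500 + j4470
Denominator: (j894) + 894 = 894 + j894
|N| = √(2500² + 4470²) ≈ 5121.6, ∠N ≈ 60.78°
|D| = √(894² + 894²) ≈ 1264.3, ∠D ≈ 45.00°
∠T = 60.78° − 45.00° = 15.78°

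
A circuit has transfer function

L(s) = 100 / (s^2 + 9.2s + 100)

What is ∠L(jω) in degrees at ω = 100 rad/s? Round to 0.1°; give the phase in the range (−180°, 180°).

-174.7°

At s = jω = j100:
quadratic: (j100)² + 9.2·j100 + 100 = -9900 + j920 → |·| ≈ 9942.7, ∠ ≈ 174.69°
∠L = 0.00° − 174.69° = -174.69°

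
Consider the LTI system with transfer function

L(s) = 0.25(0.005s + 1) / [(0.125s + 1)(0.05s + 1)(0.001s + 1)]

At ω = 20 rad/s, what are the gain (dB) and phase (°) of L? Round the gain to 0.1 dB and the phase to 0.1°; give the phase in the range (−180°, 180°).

-23.6 dB, -108.6°

At ω = 20 rad/s:
zero (1 + j20·0.005) = 1 + j0.1 → |·| ≈ 1.005, ∠ ≈ 5.71°
pole (1 + j20·0.125) = 1 + j2.5 → |·| ≈ 2.6926, ∠ ≈ 68.20°
pole (1 + j20·0.05) = 1 + j1 → |·| ≈ 1.4142, ∠ ≈ 45.00°
pole (1 + j20·0.001) = 1 + j0.02 → |·| ≈ 1.0002, ∠ ≈ 1.15°
|L| = 0.25 · 1.005 / (2.6926 · 1.4142 · 1.0002) ≈ 0.065968
Gain = 20 log₁₀(0.065968) ≈ -23.61 dB
∠L = (5.71°) − (68.20° + 45.00° + 1.15°) = -108.64°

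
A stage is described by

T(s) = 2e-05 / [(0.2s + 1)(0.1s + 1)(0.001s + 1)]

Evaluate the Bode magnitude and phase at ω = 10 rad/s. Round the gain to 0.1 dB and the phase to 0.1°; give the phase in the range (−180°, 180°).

-104.0 dB, -109.0°

At ω = 10 rad/s:
pole (1 + j10·0.2) = 1 + j2 → |·| ≈ 2.2361, ∠ ≈ 63.43°
pole (1 + j10·0.1) = 1 + j1 → |·| ≈ 1.4142, ∠ ≈ 45.00°
pole (1 + j10·0.001) = 1 + j0.01 → |·| ≈ 1, ∠ ≈ 0.57°
|T| = 2e-05 · 1 / (2.2361 · 1.4142 · 1) ≈ 6.3245e-06
Gain = 20 log₁₀(6.3245e-06) ≈ -103.98 dB
∠T = (0°) − (63.43° + 45.00° + 0.57°) = -109.00°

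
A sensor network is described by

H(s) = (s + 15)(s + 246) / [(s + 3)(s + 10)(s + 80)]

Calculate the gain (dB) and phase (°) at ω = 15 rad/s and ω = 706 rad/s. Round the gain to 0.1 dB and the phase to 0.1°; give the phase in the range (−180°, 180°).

At s = jω = j15:
zero (s+15): 15 + j15 → |·| = √(15²+15²) = √450 ≈ 21.213, ∠ = arctan(15/15) ≈ 45.00°
zero (s+246): 246 + j15 → |·| = √(246²+15²) = √60741 ≈ 246.46, ∠ = arctan(15/246) ≈ 3.49°
pole (s+3): 3 + j15 → |·| = √(3²+15²) = √234 ≈ 15.297, ∠ = arctan(15/3) ≈ 78.69°
pole (s+10): 10 + j15 → |·| = √(10²+15²) = √325 ≈ 18.028, ∠ = arctan(15/10) ≈ 56.31°
pole (s+80): 80 + j15 → |·| = √(80²+15²) = √6625 ≈ 81.394, ∠ = arctan(15/80) ≈ 10.62°
|H| = 1 · 5228.2 / 22446 ≈ 0.23292
Gain = 20 log₁₀(0.23292) ≈ -12.66 dB
∠H = 48.49° − 145.62° = -97.13°

At s = jω = j706:
zero (s+15): 15 + j706 → |·| = √(15²+706²) = √498661 ≈ 706.16, ∠ = arctan(706/15) ≈ 88.78°
zero (s+246): 246 + j706 → |·| = √(246²+706²) = √558952 ≈ 747.63, ∠ = arctan(706/246) ≈ 70.79°
pole (s+3): 3 + j706 → |·| = √(3²+706²) = √498445 ≈ 706.01, ∠ = arctan(706/3) ≈ 89.76°
pole (s+10): 10 + j706 → |·| = √(10²+706²) = √498536 ≈ 706.07, ∠ = arctan(706/10) ≈ 89.19°
pole (s+80): 80 + j706 → |·| = √(80²+706²) = √504836 ≈ 710.52, ∠ = arctan(706/80) ≈ 83.54°
|H| = 1 · 5.2795e+05 / 3.5419e+08 ≈ 0.0014906
Gain = 20 log₁₀(0.0014906) ≈ -56.53 dB
∠H = 159.57° − 262.49° = -102.92°

ω = 15: -12.7 dB, -97.1°; ω = 706: -56.5 dB, -102.9°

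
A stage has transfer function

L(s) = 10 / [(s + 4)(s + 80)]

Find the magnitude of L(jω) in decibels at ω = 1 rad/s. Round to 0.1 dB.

At s = jω = j1:
pole (s+4): 4 + j1 → |·| = √(4²+1²) = √17 ≈ 4.1231, ∠ = arctan(1/4) ≈ 14.04°
pole (s+80): 80 + j1 → |·| = √(80²+1²) = √6401 ≈ 80.006, ∠ = arctan(1/80) ≈ 0.72°
|L| = 10 / 329.87 ≈ 0.030315
Gain = 20 log₁₀(0.030315) ≈ -30.37 dB

-30.4 dB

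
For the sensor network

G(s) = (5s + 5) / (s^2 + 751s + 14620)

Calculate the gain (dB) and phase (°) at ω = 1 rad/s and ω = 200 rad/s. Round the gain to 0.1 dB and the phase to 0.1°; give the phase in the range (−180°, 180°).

ω = 1: -66.3 dB, 42.1°; ω = 200: -43.7 dB, -9.9°

Substitute s = j1:
Numerator: 5(j1) + 5 = 5 + j5
Denominator: (j1)^2 + 751(j1) + 14620 = 14619 + j751
|N| = √(5² + 5²) ≈ 7.0711, ∠N ≈ 45.00°
|D| = √(14619² + 751²) ≈ 14638, ∠D ≈ 2.94°
|G| = 7.0711 / 14638 ≈ 0.00048306
Gain = 20 log₁₀(0.00048306) ≈ -66.32 dB
∠G = 45.00° − 2.94° = 42.06°

Substitute s = j200:
Numerator: 5(j200) + 5 = 5 + j1000
Denominator: (j200)^2 + 751(j200) + 14620 = -25380 + j150200
|N| = √(5² + 1000²) ≈ 1000, ∠N ≈ 89.71°
|D| = √(25380² + 150200²) ≈ 1.5233e+05, ∠D ≈ 99.59°
|G| = 1000 / 1.5233e+05 ≈ 0.0065647
Gain = 20 log₁₀(0.0065647) ≈ -43.66 dB
∠G = 89.71° − 99.59° = -9.88°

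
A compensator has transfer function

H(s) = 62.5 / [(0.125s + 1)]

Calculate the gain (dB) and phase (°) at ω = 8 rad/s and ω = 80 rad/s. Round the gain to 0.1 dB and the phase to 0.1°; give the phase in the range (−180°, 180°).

ω = 8: 32.9 dB, -45.0°; ω = 80: 15.9 dB, -84.3°

At ω = 8 rad/s:
pole (1 + j8·0.125) = 1 + j1 → |·| ≈ 1.4142, ∠ ≈ 45.00°
|H| = 62.5 · 1 / (1.4142) ≈ 44.195
Gain = 20 log₁₀(44.195) ≈ 32.91 dB
∠H = (0°) − (45.00°) = -45.00°

At ω = 80 rad/s:
pole (1 + j80·0.125) = 1 + j10 → |·| ≈ 10.05, ∠ ≈ 84.29°
|H| = 62.5 · 1 / (10.05) ≈ 6.2189
Gain = 20 log₁₀(6.2189) ≈ 15.87 dB
∠H = (0°) − (84.29°) = -84.29°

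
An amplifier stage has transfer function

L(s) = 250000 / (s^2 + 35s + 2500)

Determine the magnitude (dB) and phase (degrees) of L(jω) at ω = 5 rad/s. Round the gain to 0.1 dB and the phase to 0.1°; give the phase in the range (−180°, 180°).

40.1 dB, -4.0°

At s = jω = j5:
quadratic: (j5)² + 35·j5 + 2500 = 2475 + j175 → |·| ≈ 2481.2, ∠ ≈ 4.04°
|L| = 250000 / 2481.2 ≈ 100.76
Gain = 20 log₁₀(100.76) ≈ 40.07 dB
∠L = 0.00° − 4.04° = -4.04°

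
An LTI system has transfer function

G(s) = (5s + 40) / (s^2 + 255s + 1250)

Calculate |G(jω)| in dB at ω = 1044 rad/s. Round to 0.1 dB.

Substitute s = j1044:
Numerator: 5(j1044) + 40 = 40 + j5220
Denominator: (j1044)^2 + 255(j1044) + 1250 = -1088686 + j266220
|N| = √(40² + 5220²) ≈ 5220.2, ∠N ≈ 89.56°
|D| = √(1088686² + 266220²) ≈ 1.1208e+06, ∠D ≈ 166.26°
|G| = 5220.2 / 1.1208e+06 ≈ 0.0046576
Gain = 20 log₁₀(0.0046576) ≈ -46.64 dB

-46.6 dB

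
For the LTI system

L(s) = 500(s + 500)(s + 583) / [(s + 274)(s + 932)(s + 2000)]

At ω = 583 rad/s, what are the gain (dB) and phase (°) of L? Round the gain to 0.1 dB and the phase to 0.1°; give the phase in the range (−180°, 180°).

-13.4 dB, -18.7°

At s = jω = j583:
zero (s+500): 500 + j583 → |·| = √(500²+583²) = √589889 ≈ 768.04, ∠ = arctan(583/500) ≈ 49.38°
zero (s+583): 583 + j583 → |·| = √(583²+583²) = √679778 ≈ 824.49, ∠ = arctan(583/583) ≈ 45.00°
pole (s+274): 274 + j583 → |·| = √(274²+583²) = √414965 ≈ 644.18, ∠ = arctan(583/274) ≈ 64.83°
pole (s+932): 932 + j583 → |·| = √(932²+583²) = √1208513 ≈ 1099.3, ∠ = arctan(583/932) ≈ 32.03°
pole (s+2000): 2000 + j583 → |·| = √(2000²+583²) = √4339889 ≈ 2083.2, ∠ = arctan(583/2000) ≈ 16.25°
|L| = 500 · 6.3324e+05 / 1.4752e+09 ≈ 0.21463
Gain = 20 log₁₀(0.21463) ≈ -13.37 dB
∠L = 94.38° − 113.11° = -18.73°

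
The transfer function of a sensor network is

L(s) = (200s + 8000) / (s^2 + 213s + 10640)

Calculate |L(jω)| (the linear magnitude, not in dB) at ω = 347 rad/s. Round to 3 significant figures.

0.528

Substitute s = j347:
Numerator: 200(j347) + 8000 = 8000 + j69400
Denominator: (j347)^2 + 213(j347) + 10640 = -109769 + j73911
|N| = √(8000² + 69400²) ≈ 69860, ∠N ≈ 83.42°
|D| = √(109769² + 73911²) ≈ 1.3233e+05, ∠D ≈ 146.05°
|L| = 69860 / 1.3233e+05 ≈ 0.52792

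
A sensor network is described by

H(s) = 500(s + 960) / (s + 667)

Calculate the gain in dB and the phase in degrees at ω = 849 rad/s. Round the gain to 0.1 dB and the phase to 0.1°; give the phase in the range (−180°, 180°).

55.5 dB, -10.4°

At s = jω = j849:
zero (s+960): 960 + j849 → |·| = √(960²+849²) = √1642401 ≈ 1281.6, ∠ = arctan(849/960) ≈ 41.49°
pole (s+667): 667 + j849 → |·| = √(667²+849²) = √1165690 ≈ 1079.7, ∠ = arctan(849/667) ≈ 51.85°
|H| = 500 · 1281.6 / 1079.7 ≈ 593.5
Gain = 20 log₁₀(593.5) ≈ 55.47 dB
∠H = 41.49° − 51.85° = -10.36°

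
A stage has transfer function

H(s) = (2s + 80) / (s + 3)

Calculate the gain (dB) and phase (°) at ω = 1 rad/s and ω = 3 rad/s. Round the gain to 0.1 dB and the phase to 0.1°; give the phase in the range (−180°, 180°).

Substitute s = j1:
Numerator: 2(j1) + 80 = 80 + j2
Denominator: (j1) + 3 = 3 + j1
|N| = √(80² + 2²) ≈ 80.025, ∠N ≈ 1.43°
|D| = √(3² + 1²) ≈ 3.1623, ∠D ≈ 18.43°
|H| = 80.025 / 3.1623 ≈ 25.306
Gain = 20 log₁₀(25.306) ≈ 28.06 dB
∠H = 1.43° − 18.43° = -17.00°

Substitute s = j3:
Numerator: 2(j3) + 80 = 80 + j6
Denominator: (j3) + 3 = 3 + j3
|N| = √(80² + 6²) ≈ 80.225, ∠N ≈ 4.29°
|D| = √(3² + 3²) ≈ 4.2426, ∠D ≈ 45.00°
|H| = 80.225 / 4.2426 ≈ 18.909
Gain = 20 log₁₀(18.909) ≈ 25.53 dB
∠H = 4.29° − 45.00° = -40.71°

ω = 1: 28.1 dB, -17.0°; ω = 3: 25.5 dB, -40.7°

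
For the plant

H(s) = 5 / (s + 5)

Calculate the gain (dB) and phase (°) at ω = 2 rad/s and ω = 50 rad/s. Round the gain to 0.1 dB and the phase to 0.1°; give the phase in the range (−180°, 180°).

Substitute s = j2:
Numerator: 5 = 5 + j0
Denominator: (j2) + 5 = 5 + j2
|N| = √(5² + 0²) ≈ 5, ∠N ≈ 0.00°
|D| = √(5² + 2²) ≈ 5.3852, ∠D ≈ 21.80°
|H| = 5 / 5.3852 ≈ 0.92847
Gain = 20 log₁₀(0.92847) ≈ -0.64 dB
∠H = 0.00° − 21.80° = -21.80°

Substitute s = j50:
Numerator: 5 = 5 + j0
Denominator: (j50) + 5 = 5 + j50
|N| = √(5² + 0²) ≈ 5, ∠N ≈ 0.00°
|D| = √(5² + 50²) ≈ 50.249, ∠D ≈ 84.29°
|H| = 5 / 50.249 ≈ 0.099504
Gain = 20 log₁₀(0.099504) ≈ -20.04 dB
∠H = 0.00° − 84.29° = -84.29°

ω = 2: -0.6 dB, -21.8°; ω = 50: -20.0 dB, -84.3°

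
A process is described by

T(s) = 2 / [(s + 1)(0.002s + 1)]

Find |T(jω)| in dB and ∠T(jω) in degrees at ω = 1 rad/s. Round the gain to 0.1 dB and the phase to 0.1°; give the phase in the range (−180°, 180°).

At ω = 1 rad/s:
pole (1 + j1·1) = 1 + j1 → |·| ≈ 1.4142, ∠ ≈ 45.00°
pole (1 + j1·0.002) = 1 + j0.002 → |·| ≈ 1, ∠ ≈ 0.11°
|T| = 2 · 1 / (1.4142 · 1) ≈ 1.4142
Gain = 20 log₁₀(1.4142) ≈ 3.01 dB
∠T = (0°) − (45.00° + 0.11°) = -45.11°

3.0 dB, -45.1°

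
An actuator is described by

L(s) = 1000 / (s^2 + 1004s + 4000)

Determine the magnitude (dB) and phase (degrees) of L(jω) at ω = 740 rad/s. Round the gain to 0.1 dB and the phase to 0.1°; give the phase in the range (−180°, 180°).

-59.3 dB, -126.2°

Substitute s = j740:
Numerator: 1000 = 1000 + j0
Denominator: (j740)^2 + 1004(j740) + 4000 = -543600 + j742960
|N| = √(1000² + 0²) ≈ 1000, ∠N ≈ 0.00°
|D| = √(543600² + 742960²) ≈ 9.2059e+05, ∠D ≈ 126.19°
|L| = 1000 / 9.2059e+05 ≈ 0.0010863
Gain = 20 log₁₀(0.0010863) ≈ -59.28 dB
∠L = 0.00° − 126.19° = -126.19°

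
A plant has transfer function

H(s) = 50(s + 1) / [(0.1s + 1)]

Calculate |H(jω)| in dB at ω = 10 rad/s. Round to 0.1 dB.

51.0 dB

At ω = 10 rad/s:
zero (1 + j10·1) = 1 + j10 → |·| ≈ 10.05, ∠ ≈ 84.29°
pole (1 + j10·0.1) = 1 + j1 → |·| ≈ 1.4142, ∠ ≈ 45.00°
|H| = 50 · 10.05 / (1.4142) ≈ 355.32
Gain = 20 log₁₀(355.32) ≈ 51.01 dB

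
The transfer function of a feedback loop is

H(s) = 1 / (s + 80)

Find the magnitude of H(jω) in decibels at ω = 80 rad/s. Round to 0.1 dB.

Substitute s = j80:
Numerator: 1 = 1 + j0
Denominator: (j80) + 80 = 80 + j80
|N| = √(1² + 0²) ≈ 1, ∠N ≈ 0.00°
|D| = √(80² + 80²) ≈ 113.14, ∠D ≈ 45.00°
|H| = 1 / 113.14 ≈ 0.0088386
Gain = 20 log₁₀(0.0088386) ≈ -41.07 dB

-41.1 dB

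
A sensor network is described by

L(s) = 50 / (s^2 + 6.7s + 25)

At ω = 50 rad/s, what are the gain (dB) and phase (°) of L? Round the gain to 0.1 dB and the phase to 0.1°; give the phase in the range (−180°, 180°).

-34.0 dB, -172.3°

At s = jω = j50:
quadratic: (j50)² + 6.7·j50 + 25 = -2475 + j335 → |·| ≈ 2497.6, ∠ ≈ 172.29°
|L| = 50 / 2497.6 ≈ 0.020019
Gain = 20 log₁₀(0.020019) ≈ -33.97 dB
∠L = 0.00° − 172.29° = -172.29°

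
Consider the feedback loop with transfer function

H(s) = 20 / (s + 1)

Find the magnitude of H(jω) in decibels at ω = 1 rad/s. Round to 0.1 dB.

At s = jω = j1:
pole (s+1): 1 + j1 → |·| = √(1²+1²) = √2 ≈ 1.4142, ∠ = arctan(1/1) ≈ 45.00°
|H| = 20 / 1.4142 ≈ 14.142
Gain = 20 log₁₀(14.142) ≈ 23.01 dB

23.0 dB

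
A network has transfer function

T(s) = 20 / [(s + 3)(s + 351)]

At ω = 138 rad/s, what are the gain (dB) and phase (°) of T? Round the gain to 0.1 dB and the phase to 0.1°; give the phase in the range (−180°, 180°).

At s = jω = j138:
pole (s+3): 3 + j138 → |·| = √(3²+138²) = √19053 ≈ 138.03, ∠ = arctan(138/3) ≈ 88.75°
pole (s+351): 351 + j138 → |·| = √(351²+138²) = √142245 ≈ 377.15, ∠ = arctan(138/351) ≈ 21.46°
|T| = 20 / 52058 ≈ 0.00038419
Gain = 20 log₁₀(0.00038419) ≈ -68.31 dB
∠T = 0.00° − 110.21° = -110.21°

-68.3 dB, -110.2°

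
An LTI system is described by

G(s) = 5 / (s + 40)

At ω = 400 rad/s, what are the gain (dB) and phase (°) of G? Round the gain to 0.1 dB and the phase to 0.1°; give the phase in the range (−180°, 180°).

At s = jω = j400:
pole (s+40): 40 + j400 → |·| = √(40²+400²) = √161600 ≈ 402, ∠ = arctan(400/40) ≈ 84.29°
|G| = 5 / 402 ≈ 0.012438
Gain = 20 log₁₀(0.012438) ≈ -38.10 dB
∠G = 0.00° − 84.29° = -84.29°

-38.1 dB, -84.3°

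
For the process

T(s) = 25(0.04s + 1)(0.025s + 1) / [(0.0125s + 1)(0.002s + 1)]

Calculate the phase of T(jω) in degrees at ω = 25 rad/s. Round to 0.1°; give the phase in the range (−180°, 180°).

At ω = 25 rad/s:
zero (1 + j25·0.04) = 1 + j1 → |·| ≈ 1.4142, ∠ ≈ 45.00°
zero (1 + j25·0.025) = 1 + j0.625 → |·| ≈ 1.1792, ∠ ≈ 32.01°
pole (1 + j25·0.0125) = 1 + j0.3125 → |·| ≈ 1.0477, ∠ ≈ 17.35°
pole (1 + j25·0.002) = 1 + j0.05 → |·| ≈ 1.0012, ∠ ≈ 2.86°
∠T = (45.00° + 32.01°) − (17.35° + 2.86°) = 56.80°

56.8°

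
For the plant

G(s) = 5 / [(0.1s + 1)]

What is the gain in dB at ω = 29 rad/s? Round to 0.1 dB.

4.2 dB

At ω = 29 rad/s:
pole (1 + j29·0.1) = 1 + j2.9 → |·| ≈ 3.0676, ∠ ≈ 70.97°
|G| = 5 · 1 / (3.0676) ≈ 1.6299
Gain = 20 log₁₀(1.6299) ≈ 4.24 dB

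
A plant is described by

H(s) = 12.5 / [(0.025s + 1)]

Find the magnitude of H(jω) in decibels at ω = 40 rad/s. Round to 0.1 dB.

18.9 dB

At ω = 40 rad/s:
pole (1 + j40·0.025) = 1 + j1 → |·| ≈ 1.4142, ∠ ≈ 45.00°
|H| = 12.5 · 1 / (1.4142) ≈ 8.8389
Gain = 20 log₁₀(8.8389) ≈ 18.93 dB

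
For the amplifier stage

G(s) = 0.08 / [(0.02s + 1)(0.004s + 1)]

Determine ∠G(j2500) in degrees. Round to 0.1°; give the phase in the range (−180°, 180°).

-173.1°

At ω = 2500 rad/s:
pole (1 + j2500·0.02) = 1 + j50 → |·| ≈ 50.01, ∠ ≈ 88.85°
pole (1 + j2500·0.004) = 1 + j10 → |·| ≈ 10.05, ∠ ≈ 84.29°
∠G = (0°) − (88.85° + 84.29°) = -173.14°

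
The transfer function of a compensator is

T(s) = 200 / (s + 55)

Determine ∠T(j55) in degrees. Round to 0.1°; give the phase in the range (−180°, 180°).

-45.0°

Substitute s = j55:
Numerator: 200 = 200 + j0
Denominator: (j55) + 55 = 55 + j55
|N| = √(200² + 0²) ≈ 200, ∠N ≈ 0.00°
|D| = √(55² + 55²) ≈ 77.782, ∠D ≈ 45.00°
∠T = 0.00° − 45.00° = -45.00°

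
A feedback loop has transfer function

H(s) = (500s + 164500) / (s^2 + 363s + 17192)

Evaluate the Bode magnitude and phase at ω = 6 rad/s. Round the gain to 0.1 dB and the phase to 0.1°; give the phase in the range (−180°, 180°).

Substitute s = j6:
Numerator: 500(j6) + 164500 = 164500 + j3000
Denominator: (j6)^2 + 363(j6) + 17192 = 17156 + j2178
|N| = √(164500² + 3000²) ≈ 1.6453e+05, ∠N ≈ 1.04°
|D| = √(17156² + 2178²) ≈ 17294, ∠D ≈ 7.24°
|H| = 1.6453e+05 / 17294 ≈ 9.5137
Gain = 20 log₁₀(9.5137) ≈ 19.57 dB
∠H = 1.04° − 7.24° = -6.20°

19.6 dB, -6.2°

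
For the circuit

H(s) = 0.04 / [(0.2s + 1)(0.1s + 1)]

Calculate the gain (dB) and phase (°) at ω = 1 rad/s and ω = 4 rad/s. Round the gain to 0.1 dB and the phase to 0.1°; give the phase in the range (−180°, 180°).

At ω = 1 rad/s:
pole (1 + j1·0.2) = 1 + j0.2 → |·| ≈ 1.0198, ∠ ≈ 11.31°
pole (1 + j1·0.1) = 1 + j0.1 → |·| ≈ 1.005, ∠ ≈ 5.71°
|H| = 0.04 · 1 / (1.0198 · 1.005) ≈ 0.039028
Gain = 20 log₁₀(0.039028) ≈ -28.17 dB
∠H = (0°) − (11.31° + 5.71°) = -17.02°

At ω = 4 rad/s:
pole (1 + j4·0.2) = 1 + j0.8 → |·| ≈ 1.2806, ∠ ≈ 38.66°
pole (1 + j4·0.1) = 1 + j0.4 → |·| ≈ 1.077, ∠ ≈ 21.80°
|H| = 0.04 · 1 / (1.2806 · 1.077) ≈ 0.029002
Gain = 20 log₁₀(0.029002) ≈ -30.75 dB
∠H = (0°) − (38.66° + 21.80°) = -60.46°

ω = 1: -28.2 dB, -17.0°; ω = 4: -30.8 dB, -60.5°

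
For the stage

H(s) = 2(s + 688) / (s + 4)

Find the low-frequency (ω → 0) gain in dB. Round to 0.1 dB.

H(0) = 2·688 / (4) = 344
20 log₁₀(344) ≈ 50.73 dB

50.7 dB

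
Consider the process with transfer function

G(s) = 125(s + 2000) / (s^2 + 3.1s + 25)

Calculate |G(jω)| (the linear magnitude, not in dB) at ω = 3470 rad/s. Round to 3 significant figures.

0.0416

At s = jω = j3470:
zero (s+2000): 2000 + j3470 → |·| = √(2000²+3470²) = √16040900 ≈ 4005.1, ∠ = arctan(3470/2000) ≈ 60.04°
quadratic: (j3470)² + 3.1·j3470 + 25 = -12040875 + j10757 → |·| ≈ 1.2041e+07, ∠ ≈ 179.95°
|G| = 125 · 4005.1 / 1.2041e+07 ≈ 0.041578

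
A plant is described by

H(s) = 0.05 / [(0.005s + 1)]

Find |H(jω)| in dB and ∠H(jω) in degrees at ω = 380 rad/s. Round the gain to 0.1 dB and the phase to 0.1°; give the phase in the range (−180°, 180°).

-32.7 dB, -62.2°

At ω = 380 rad/s:
pole (1 + j380·0.005) = 1 + j1.9 → |·| ≈ 2.1471, ∠ ≈ 62.24°
|H| = 0.05 · 1 / (2.1471) ≈ 0.023287
Gain = 20 log₁₀(0.023287) ≈ -32.66 dB
∠H = (0°) − (62.24°) = -62.24°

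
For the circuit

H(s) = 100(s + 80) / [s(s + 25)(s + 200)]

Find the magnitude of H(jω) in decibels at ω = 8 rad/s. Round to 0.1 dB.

-14.4 dB

At s = jω = j8:
zero (s+80): 80 + j8 → |·| = √(80²+8²) = √6464 ≈ 80.399, ∠ = arctan(8/80) ≈ 5.71°
pole (s+25): 25 + j8 → |·| = √(25²+8²) = √689 ≈ 26.249, ∠ = arctan(8/25) ≈ 17.74°
pole (s+200): 200 + j8 → |·| = √(200²+8²) = √40064 ≈ 200.16, ∠ = arctan(8/200) ≈ 2.29°
pole at origin: |s| = 8, ∠ = 90.00° (in denominator)
|H| = 100 · 80.399 / 42032 ≈ 0.19128
Gain = 20 log₁₀(0.19128) ≈ -14.37 dB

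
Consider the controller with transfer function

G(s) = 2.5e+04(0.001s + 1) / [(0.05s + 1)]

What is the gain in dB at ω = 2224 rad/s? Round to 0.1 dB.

54.8 dB

At ω = 2224 rad/s:
zero (1 + j2224·0.001) = 1 + j2.224 → |·| ≈ 2.4385, ∠ ≈ 65.79°
pole (1 + j2224·0.05) = 1 + j111.2 → |·| ≈ 111.2, ∠ ≈ 89.48°
|G| = 2.5e+04 · 2.4385 / (111.2) ≈ 548.22
Gain = 20 log₁₀(548.22) ≈ 54.78 dB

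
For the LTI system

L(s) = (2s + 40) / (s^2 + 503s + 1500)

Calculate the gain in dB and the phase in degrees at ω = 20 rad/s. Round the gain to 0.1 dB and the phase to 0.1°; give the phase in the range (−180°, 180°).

Substitute s = j20:
Numerator: 2(j20) + 40 = 40 + j40
Denominator: (j20)^2 + 503(j20) + 1500 = 1100 + j10060
|N| = √(40² + 40²) ≈ 56.569, ∠N ≈ 45.00°
|D| = √(1100² + 10060²) ≈ 10120, ∠D ≈ 83.76°
|L| = 56.569 / 10120 ≈ 0.0055898
Gain = 20 log₁₀(0.0055898) ≈ -45.05 dB
∠L = 45.00° − 83.76° = -38.76°

-45.1 dB, -38.8°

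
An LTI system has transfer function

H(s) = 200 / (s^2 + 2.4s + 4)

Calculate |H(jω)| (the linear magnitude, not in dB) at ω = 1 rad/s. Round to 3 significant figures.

52.1

At s = jω = j1:
quadratic: (j1)² + 2.4·j1 + 4 = 3 + j2.4 → |·| ≈ 3.8419, ∠ ≈ 38.66°
|H| = 200 / 3.8419 ≈ 52.058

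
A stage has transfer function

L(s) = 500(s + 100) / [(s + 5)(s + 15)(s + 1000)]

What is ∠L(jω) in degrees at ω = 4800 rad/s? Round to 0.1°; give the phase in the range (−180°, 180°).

-169.2°

At s = jω = j4800:
zero (s+100): 100 + j4800 → |·| = √(100²+4800²) = √23050000 ≈ 4801, ∠ = arctan(4800/100) ≈ 88.81°
pole (s+5): 5 + j4800 → |·| = √(5²+4800²) = √23040025 ≈ 4800, ∠ = arctan(4800/5) ≈ 89.94°
pole (s+15): 15 + j4800 → |·| = √(15²+4800²) = √23040225 ≈ 4800, ∠ = arctan(4800/15) ≈ 89.82°
pole (s+1000): 1000 + j4800 → |·| = √(1000²+4800²) = √24040000 ≈ 4903.1, ∠ = arctan(4800/1000) ≈ 78.23°
∠L = 88.81° − 257.99° = -169.18°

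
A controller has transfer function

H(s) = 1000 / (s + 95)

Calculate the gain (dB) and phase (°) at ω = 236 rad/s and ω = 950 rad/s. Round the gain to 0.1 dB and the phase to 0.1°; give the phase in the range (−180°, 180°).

Substitute s = j236:
Numerator: 1000 = 1000 + j0
Denominator: (j236) + 95 = 95 + j236
|N| = √(1000² + 0²) ≈ 1000, ∠N ≈ 0.00°
|D| = √(95² + 236²) ≈ 254.4, ∠D ≈ 68.07°
|H| = 1000 / 254.4 ≈ 3.9308
Gain = 20 log₁₀(3.9308) ≈ 11.89 dB
∠H = 0.00° − 68.07° = -68.07°

Substitute s = j950:
Numerator: 1000 = 1000 + j0
Denominator: (j950) + 95 = 95 + j950
|N| = √(1000² + 0²) ≈ 1000, ∠N ≈ 0.00°
|D| = √(95² + 950²) ≈ 954.74, ∠D ≈ 84.29°
|H| = 1000 / 954.74 ≈ 1.0474
Gain = 20 log₁₀(1.0474) ≈ 0.40 dB
∠H = 0.00° − 84.29° = -84.29°

ω = 236: 11.9 dB, -68.1°; ω = 950: 0.4 dB, -84.3°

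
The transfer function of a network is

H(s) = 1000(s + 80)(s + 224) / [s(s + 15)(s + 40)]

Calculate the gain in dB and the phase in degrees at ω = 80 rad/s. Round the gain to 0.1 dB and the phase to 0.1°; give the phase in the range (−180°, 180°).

33.3 dB, -168.2°

At s = jω = j80:
zero (s+80): 80 + j80 → |·| = √(80²+80²) = √12800 ≈ 113.14, ∠ = arctan(80/80) ≈ 45.00°
zero (s+224): 224 + j80 → |·| = √(224²+80²) = √56576 ≈ 237.86, ∠ = arctan(80/224) ≈ 19.65°
pole (s+15): 15 + j80 → |·| = √(15²+80²) = √6625 ≈ 81.394, ∠ = arctan(80/15) ≈ 79.38°
pole (s+40): 40 + j80 → |·| = √(40²+80²) = √8000 ≈ 89.443, ∠ = arctan(80/40) ≈ 63.43°
pole at origin: |s| = 80, ∠ = 90.00° (in denominator)
|H| = 1000 · 26911 / 5.8241e+05 ≈ 46.206
Gain = 20 log₁₀(46.206) ≈ 33.29 dB
∠H = 64.65° − 232.81° = -168.16°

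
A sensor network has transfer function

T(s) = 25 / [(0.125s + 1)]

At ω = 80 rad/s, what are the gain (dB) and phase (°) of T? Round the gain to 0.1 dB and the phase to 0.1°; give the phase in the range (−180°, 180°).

At ω = 80 rad/s:
pole (1 + j80·0.125) = 1 + j10 → |·| ≈ 10.05, ∠ ≈ 84.29°
|T| = 25 · 1 / (10.05) ≈ 2.4876
Gain = 20 log₁₀(2.4876) ≈ 7.92 dB
∠T = (0°) − (84.29°) = -84.29°

7.9 dB, -84.3°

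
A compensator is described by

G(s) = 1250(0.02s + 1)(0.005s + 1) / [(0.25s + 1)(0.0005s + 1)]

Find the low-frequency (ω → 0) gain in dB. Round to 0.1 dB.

G(0) = 1250 · 1 / 1 = 1250
20 log₁₀(1250) ≈ 61.94 dB

61.9 dB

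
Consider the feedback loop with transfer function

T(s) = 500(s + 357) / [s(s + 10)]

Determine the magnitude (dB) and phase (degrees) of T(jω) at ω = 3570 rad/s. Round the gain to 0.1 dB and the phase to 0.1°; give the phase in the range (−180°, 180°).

At s = jω = j3570:
zero (s+357): 357 + j3570 → |·| = √(357²+3570²) = √12872349 ≈ 3587.8, ∠ = arctan(3570/357) ≈ 84.29°
pole (s+10): 10 + j3570 → |·| = √(10²+3570²) = √12745000 ≈ 3570, ∠ = arctan(3570/10) ≈ 89.84°
pole at origin: |s| = 3570, ∠ = 90.00° (in denominator)
|T| = 500 · 3587.8 / 1.2745e+07 ≈ 0.14075
Gain = 20 log₁₀(0.14075) ≈ -17.03 dB
∠T = 84.29° − 179.84° = -95.55°

-17.0 dB, -95.6°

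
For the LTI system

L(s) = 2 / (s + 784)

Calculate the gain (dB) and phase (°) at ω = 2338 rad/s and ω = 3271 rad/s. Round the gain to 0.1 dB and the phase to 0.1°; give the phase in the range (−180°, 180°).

ω = 2338: -61.8 dB, -71.5°; ω = 3271: -64.5 dB, -76.5°

At s = jω = j2338:
pole (s+784): 784 + j2338 → |·| = √(784²+2338²) = √6080900 ≈ 2465.9, ∠ = arctan(2338/784) ≈ 71.46°
|L| = 2 / 2465.9 ≈ 0.00081106
Gain = 20 log₁₀(0.00081106) ≈ -61.82 dB
∠L = 0.00° − 71.46° = -71.46°

At s = jω = j3271:
pole (s+784): 784 + j3271 → |·| = √(784²+3271²) = √11314097 ≈ 3363.6, ∠ = arctan(3271/784) ≈ 76.52°
|L| = 2 / 3363.6 ≈ 0.0005946
Gain = 20 log₁₀(0.0005946) ≈ -64.52 dB
∠L = 0.00° − 76.52° = -76.52°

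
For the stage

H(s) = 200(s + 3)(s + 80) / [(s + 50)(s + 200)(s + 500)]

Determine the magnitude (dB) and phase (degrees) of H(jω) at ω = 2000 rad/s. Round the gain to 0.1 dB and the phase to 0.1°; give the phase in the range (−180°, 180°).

At s = jω = j2000:
zero (s+3): 3 + j2000 → |·| = √(3²+2000²) = √4000009 ≈ 2000, ∠ = arctan(2000/3) ≈ 89.91°
zero (s+80): 80 + j2000 → |·| = √(80²+2000²) = √4006400 ≈ 2001.6, ∠ = arctan(2000/80) ≈ 87.71°
pole (s+50): 50 + j2000 → |·| = √(50²+2000²) = √4002500 ≈ 2000.6, ∠ = arctan(2000/50) ≈ 88.57°
pole (s+200): 200 + j2000 → |·| = √(200²+2000²) = √4040000 ≈ 2010, ∠ = arctan(2000/200) ≈ 84.29°
pole (s+500): 500 + j2000 → |·| = √(500²+2000²) = √4250000 ≈ 2061.6, ∠ = arctan(2000/500) ≈ 75.96°
|H| = 200 · 4.0032e+06 / 8.2901e+09 ≈ 0.096578
Gain = 20 log₁₀(0.096578) ≈ -20.30 dB
∠H = 177.62° − 248.82° = -71.20°

-20.3 dB, -71.2°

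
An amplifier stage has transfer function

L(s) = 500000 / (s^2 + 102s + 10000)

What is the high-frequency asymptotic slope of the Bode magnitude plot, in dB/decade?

Each pole contributes −20 dB/decade at high frequency; each zero contributes +20 dB/decade.
Net: 0 zero(s) − 2 pole(s) → -40 dB/decade.

-40 dB/decade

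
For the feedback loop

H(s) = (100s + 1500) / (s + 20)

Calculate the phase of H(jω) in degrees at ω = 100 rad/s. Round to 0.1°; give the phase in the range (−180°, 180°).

Substitute s = j100:
Numerator: 100(j100) + 1500 = 1500 + j10000
Denominator: (j100) + 20 = 20 + j100
|N| = √(1500² + 10000²) ≈ 10112, ∠N ≈ 81.47°
|D| = √(20² + 100²) ≈ 101.98, ∠D ≈ 78.69°
∠H = 81.47° − 78.69° = 2.78°

2.8°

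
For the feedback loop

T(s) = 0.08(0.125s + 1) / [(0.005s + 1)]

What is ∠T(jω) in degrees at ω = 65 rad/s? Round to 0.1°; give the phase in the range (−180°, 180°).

65.0°

At ω = 65 rad/s:
zero (1 + j65·0.125) = 1 + j8.125 → |·| ≈ 8.1863, ∠ ≈ 82.98°
pole (1 + j65·0.005) = 1 + j0.325 → |·| ≈ 1.0515, ∠ ≈ 18.00°
∠T = (82.98°) − (18.00°) = 64.98°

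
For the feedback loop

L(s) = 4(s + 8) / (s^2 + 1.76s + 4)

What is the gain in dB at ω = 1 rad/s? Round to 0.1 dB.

19.3 dB

At s = jω = j1:
zero (s+8): 8 + j1 → |·| = √(8²+1²) = √65 ≈ 8.0623, ∠ = arctan(1/8) ≈ 7.13°
quadratic: (j1)² + 1.76·j1 + 4 = 3 + j1.76 → |·| ≈ 3.4782, ∠ ≈ 30.40°
|L| = 4 · 8.0623 / 3.4782 ≈ 9.2718
Gain = 20 log₁₀(9.2718) ≈ 19.34 dB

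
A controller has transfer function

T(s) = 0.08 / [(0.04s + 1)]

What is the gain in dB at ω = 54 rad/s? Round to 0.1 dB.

-29.5 dB

At ω = 54 rad/s:
pole (1 + j54·0.04) = 1 + j2.16 → |·| ≈ 2.3803, ∠ ≈ 65.16°
|T| = 0.08 · 1 / (2.3803) ≈ 0.033609
Gain = 20 log₁₀(0.033609) ≈ -29.47 dB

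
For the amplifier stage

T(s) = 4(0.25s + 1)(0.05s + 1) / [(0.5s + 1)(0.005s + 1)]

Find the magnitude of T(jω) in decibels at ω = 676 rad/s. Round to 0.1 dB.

25.7 dB

At ω = 676 rad/s:
zero (1 + j676·0.25) = 1 + j169 → |·| ≈ 169, ∠ ≈ 89.66°
zero (1 + j676·0.05) = 1 + j33.8 → |·| ≈ 33.815, ∠ ≈ 88.31°
pole (1 + j676·0.5) = 1 + j338 → |·| ≈ 338, ∠ ≈ 89.83°
pole (1 + j676·0.005) = 1 + j3.38 → |·| ≈ 3.5248, ∠ ≈ 73.52°
|T| = 4 · 169 · 33.815 / (338 · 3.5248) ≈ 19.187
Gain = 20 log₁₀(19.187) ≈ 25.66 dB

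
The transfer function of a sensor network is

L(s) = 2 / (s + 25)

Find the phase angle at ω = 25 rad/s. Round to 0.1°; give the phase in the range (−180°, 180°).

-45.0°

Substitute s = j25:
Numerator: 2 = 2 + j0
Denominator: (j25) + 25 = 25 + j25
|N| = √(2² + 0²) ≈ 2, ∠N ≈ 0.00°
|D| = √(25² + 25²) ≈ 35.355, ∠D ≈ 45.00°
∠L = 0.00° − 45.00° = -45.00°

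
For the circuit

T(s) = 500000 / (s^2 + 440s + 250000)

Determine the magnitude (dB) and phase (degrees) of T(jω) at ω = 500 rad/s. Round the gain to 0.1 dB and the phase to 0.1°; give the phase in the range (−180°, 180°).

At s = jω = j500:
quadratic: (j500)² + 440·j500 + 250000 = 0 + j220000 → |·| ≈ 2.2e+05, ∠ ≈ 90.00°
|T| = 500000 / 2.2e+05 ≈ 2.2727
Gain = 20 log₁₀(2.2727) ≈ 7.13 dB
∠T = 0.00° − 90.00° = -90.00°

7.1 dB, -90.0°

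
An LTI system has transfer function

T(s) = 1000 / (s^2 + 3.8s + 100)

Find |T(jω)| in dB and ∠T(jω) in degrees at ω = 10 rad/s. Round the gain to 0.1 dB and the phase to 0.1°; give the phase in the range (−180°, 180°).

28.4 dB, -90.0°

At s = jω = j10:
quadratic: (j10)² + 3.8·j10 + 100 = 0 + j38 → |·| ≈ 38, ∠ ≈ 90.00°
|T| = 1000 / 38 ≈ 26.316
Gain = 20 log₁₀(26.316) ≈ 28.40 dB
∠T = 0.00° − 90.00° = -90.00°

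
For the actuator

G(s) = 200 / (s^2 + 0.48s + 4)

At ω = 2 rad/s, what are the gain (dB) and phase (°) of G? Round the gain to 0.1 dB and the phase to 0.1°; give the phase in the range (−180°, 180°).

At s = jω = j2:
quadratic: (j2)² + 0.48·j2 + 4 = 0 + j0.96 → |·| ≈ 0.96, ∠ ≈ 90.00°
|G| = 200 / 0.96 ≈ 208.33
Gain = 20 log₁₀(208.33) ≈ 46.38 dB
∠G = 0.00° − 90.00° = -90.00°

46.4 dB, -90.0°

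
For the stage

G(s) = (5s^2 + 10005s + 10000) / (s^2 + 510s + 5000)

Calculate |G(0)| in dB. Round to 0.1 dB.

6.0 dB

G(0) = 10000 / 5000 = 2
20 log₁₀(2) ≈ 6.02 dB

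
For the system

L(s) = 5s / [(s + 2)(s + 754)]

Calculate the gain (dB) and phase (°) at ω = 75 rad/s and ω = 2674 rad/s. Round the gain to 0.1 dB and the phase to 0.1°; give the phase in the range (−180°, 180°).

At s = jω = j75:
zero at origin: s = j75 → |·| = 75, ∠ = 90.00°
pole (s+2): 2 + j75 → |·| = √(2²+75²) = √5629 ≈ 75.027, ∠ = arctan(75/2) ≈ 88.47°
pole (s+754): 754 + j75 → |·| = √(754²+75²) = √574141 ≈ 757.72, ∠ = arctan(75/754) ≈ 5.68°
|L| = 5 · 75 / 56849 ≈ 0.0065964
Gain = 20 log₁₀(0.0065964) ≈ -43.61 dB
∠L = 90.00° − 94.15° = -4.15°

At s = jω = j2674:
zero at origin: s = j2674 → |·| = 2674, ∠ = 90.00°
pole (s+2): 2 + j2674 → |·| = √(2²+2674²) = √7150280 ≈ 2674, ∠ = arctan(2674/2) ≈ 89.96°
pole (s+754): 754 + j2674 → |·| = √(754²+2674²) = √7718792 ≈ 2778.3, ∠ = arctan(2674/754) ≈ 74.25°
|L| = 5 · 2674 / 7.4292e+06 ≈ 0.0017997
Gain = 20 log₁₀(0.0017997) ≈ -54.90 dB
∠L = 90.00° − 164.21° = -74.21°

ω = 75: -43.6 dB, -4.2°; ω = 2674: -54.9 dB, -74.2°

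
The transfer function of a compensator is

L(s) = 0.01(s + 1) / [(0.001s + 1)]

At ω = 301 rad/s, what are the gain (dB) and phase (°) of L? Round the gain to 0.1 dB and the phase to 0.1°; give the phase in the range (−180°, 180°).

9.2 dB, 73.1°

At ω = 301 rad/s:
zero (1 + j301·1) = 1 + j301 → |·| ≈ 301, ∠ ≈ 89.81°
pole (1 + j301·0.001) = 1 + j0.301 → |·| ≈ 1.0443, ∠ ≈ 16.75°
|L| = 0.01 · 301 / (1.0443) ≈ 2.8823
Gain = 20 log₁₀(2.8823) ≈ 9.19 dB
∠L = (89.81°) − (16.75°) = 73.06°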